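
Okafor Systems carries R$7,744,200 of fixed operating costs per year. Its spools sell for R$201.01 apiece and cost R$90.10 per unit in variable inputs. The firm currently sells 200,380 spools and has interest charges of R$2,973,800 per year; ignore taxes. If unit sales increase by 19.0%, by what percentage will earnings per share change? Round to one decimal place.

+36.7%

Total contribution margin = 200,380 × R$110.91 = R$22,224,145.80.
Operating income = contribution − fixed costs = R$22,224,145.80 − R$7,744,200 = R$14,479,945.80.
Interest = R$2,973,800.00, so EBIT − I = R$11,506,145.80.
DCL = total CM / (EBIT − I) = R$22,224,145.80 / R$11,506,145.80 = 1.9315.
%ΔEPS = DCL × %ΔSales = 1.9315 × +19.0% = +36.7%.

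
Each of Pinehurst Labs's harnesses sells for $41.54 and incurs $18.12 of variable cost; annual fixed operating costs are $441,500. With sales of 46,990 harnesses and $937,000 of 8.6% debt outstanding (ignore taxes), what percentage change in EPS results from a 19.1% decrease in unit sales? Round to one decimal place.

-36.3%

Total contribution margin = 46,990 × $23.42 = $1,100,505.80.
EBIT = $1,100,505.80 − $441,500 = $659,005.80.
Interest = $80,582.00, so EBIT − I = $578,423.80.
DCL = total CM / (EBIT − I) = $1,100,505.80 / $578,423.80 = 1.9026.
EPS therefore changes by 1.9026 × (-19.1%) = -36.3%.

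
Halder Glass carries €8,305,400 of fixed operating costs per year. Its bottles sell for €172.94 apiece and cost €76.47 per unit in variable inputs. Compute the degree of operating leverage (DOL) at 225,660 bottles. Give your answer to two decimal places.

1.62

Total contribution margin = 225,660 × €96.47 = €21,769,420.20.
Subtracting fixed costs: EBIT = €21,769,420.20 − €8,305,400 = €13,464,020.20.
Degree of operating leverage = €21,769,420.20 / €13,464,020.20 = 1.6169.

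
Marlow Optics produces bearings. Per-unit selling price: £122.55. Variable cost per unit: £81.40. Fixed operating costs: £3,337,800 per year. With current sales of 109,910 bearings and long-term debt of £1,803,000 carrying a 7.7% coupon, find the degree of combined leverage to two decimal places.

Total contribution margin = 109,910 × £41.15 = £4,522,796.50.
EBIT = £4,522,796.50 − £3,337,800 = £1,184,996.50. Interest = £138,831.00, so EBIT − I = £1,046,165.50.
DCL = contribution ÷ (EBIT − I) = £4,522,796.50 ÷ £1,046,165.50 = 4.3232.

4.32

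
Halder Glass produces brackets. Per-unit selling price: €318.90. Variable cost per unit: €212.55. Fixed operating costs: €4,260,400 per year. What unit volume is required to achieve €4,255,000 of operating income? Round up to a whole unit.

80,070 brackets

Contribution margin per unit = €318.90 − €212.55 = €106.35.
Required volume = (fixed costs + target profit) ÷ CM = (€4,260,400 + €4,255,000) ÷ €106.35 = 80,069.58, so 80,070 brackets.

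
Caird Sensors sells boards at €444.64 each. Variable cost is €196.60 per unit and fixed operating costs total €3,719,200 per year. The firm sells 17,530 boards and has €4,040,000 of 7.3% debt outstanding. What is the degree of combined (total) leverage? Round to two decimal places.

Total contribution margin = 17,530 × €248.04 = €4,348,141.20.
EBIT = €4,348,141.20 − €3,719,200 = €628,941.20. Interest = €294,920.00.
DOL = €4,348,141.20 ÷ €628,941.20 = 6.9134; DFL = €628,941.20 ÷ €334,021.20 = 1.8829.
DCL = DOL × DFL = 6.9134 × 1.8829 = 13.0172.

13.02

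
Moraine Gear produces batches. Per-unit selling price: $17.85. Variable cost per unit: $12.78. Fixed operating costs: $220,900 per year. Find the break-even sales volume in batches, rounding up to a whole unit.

Contribution margin per unit = $17.85 − $12.78 = $5.07.
Break-even volume = fixed costs ÷ CM per unit = $220,900 ÷ $5.07 = 43,570.02, so 43,571 batches.

43,571 batches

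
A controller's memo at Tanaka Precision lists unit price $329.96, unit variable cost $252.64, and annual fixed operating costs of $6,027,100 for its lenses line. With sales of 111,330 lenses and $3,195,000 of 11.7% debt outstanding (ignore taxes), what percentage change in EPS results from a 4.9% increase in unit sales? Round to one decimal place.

+19.1%

At 111,330 units, contribution = 111,330 × $77.32 = $8,608,035.60.
Subtracting fixed costs: EBIT = $8,608,035.60 − $6,027,100 = $2,580,935.60.
After interest of $373,815.00, pre-tax earnings = $2,207,120.60.
Degree of combined leverage = contribution ÷ (EBIT − I) = $8,608,035.60 ÷ $2,207,120.60 = 3.9001.
EPS therefore changes by 3.9001 × (+4.9%) = +19.1%.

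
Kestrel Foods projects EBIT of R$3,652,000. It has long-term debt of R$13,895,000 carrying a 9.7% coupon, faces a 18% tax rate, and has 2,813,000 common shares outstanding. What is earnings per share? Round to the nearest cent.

Interest = R$1,347,815.00, so EBT = R$3,652,000 − R$1,347,815.00 = R$2,304,185.00.
After tax at 18%: net income = R$2,304,185.00 × 0.82 = R$1,889,431.70.
EPS = R$1,889,431.70 ÷ 2,813,000 = R$0.67.

R$0.67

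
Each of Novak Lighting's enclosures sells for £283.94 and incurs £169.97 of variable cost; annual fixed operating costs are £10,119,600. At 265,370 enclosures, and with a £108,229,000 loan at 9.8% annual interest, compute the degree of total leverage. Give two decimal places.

3.18

Contribution at this volume is 265,370 × £113.97 = £30,244,218.90.
Subtracting fixed costs: EBIT = £30,244,218.90 − £10,119,600 = £20,124,618.90. Interest = £10,606,442.00.
DOL = £30,244,218.90 ÷ £20,124,618.90 = 1.5028; DFL = £20,124,618.90 ÷ £9,518,176.90 = 2.1143.
DCL = DOL × DFL = 1.5028 × 2.1143 = 3.1774.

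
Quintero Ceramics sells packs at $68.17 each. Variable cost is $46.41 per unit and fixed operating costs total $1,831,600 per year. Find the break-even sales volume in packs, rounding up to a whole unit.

84,173 packs

Each unit contributes $68.17 − $46.41 = $21.76.
Break-even Q = $1,831,600 / $21.76 = 84,172.79 → 84,173 packs.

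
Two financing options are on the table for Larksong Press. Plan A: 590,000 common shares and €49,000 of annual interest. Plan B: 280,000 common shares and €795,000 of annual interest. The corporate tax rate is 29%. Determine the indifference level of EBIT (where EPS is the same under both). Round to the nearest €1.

At indifference, (EBIT − 49,000)(1 − t)/590,000 = (EBIT − 795,000)(1 − t)/280,000.
Cancelling (1 − t) and cross-multiplying: 280,000·(EBIT − 49,000) = 590,000·(EBIT − 795,000).
EBIT × (590,000 − 280,000) = 795,000 × 590,000 − 49,000 × 280,000 = 455,330,000,000, so EBIT = 455,330,000,000 ÷ 310,000 = 1,468,806.45.

€1,468,806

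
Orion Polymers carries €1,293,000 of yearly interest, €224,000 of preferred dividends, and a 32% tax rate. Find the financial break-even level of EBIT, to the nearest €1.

€1,622,412

Grossing the preferred dividend up to pre-tax terms: €224,000 / (1 − 0.32) = €329,411.76.
EPS = 0 when EBIT covers interest plus the pre-tax preferred burden: €1,293,000 + €329,411.76 = €1,622,411.76.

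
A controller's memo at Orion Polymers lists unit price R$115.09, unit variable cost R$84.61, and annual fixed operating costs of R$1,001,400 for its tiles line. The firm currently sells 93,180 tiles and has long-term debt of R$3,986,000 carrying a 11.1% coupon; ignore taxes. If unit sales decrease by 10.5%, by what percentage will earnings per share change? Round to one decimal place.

At 93,180 units, contribution = 93,180 × R$30.48 = R$2,840,126.40.
EBIT = R$2,840,126.40 − R$1,001,400 = R$1,838,726.40.
Interest = R$442,446.00, so EBIT − I = R$1,396,280.40.
Degree of combined leverage = contribution ÷ (EBIT − I) = R$2,840,126.40 ÷ R$1,396,280.40 = 2.0341.
%ΔEPS = DCL × %ΔSales = 2.0341 × -10.5% = -21.4%.

-21.4%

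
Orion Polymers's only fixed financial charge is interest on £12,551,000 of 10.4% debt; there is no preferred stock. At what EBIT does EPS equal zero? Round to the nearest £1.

Annual interest = 10.4% × £12,551,000 = £1,305,304.00.
With no preferred dividends, EPS = 0 when EBIT exactly covers interest, so the financial break-even EBIT is £1,305,304.00.

£1,305,304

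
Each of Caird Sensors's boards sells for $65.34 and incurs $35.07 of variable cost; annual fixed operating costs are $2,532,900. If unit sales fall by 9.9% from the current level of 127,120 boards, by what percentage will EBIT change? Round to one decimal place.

-29.0%

At 127,120 units, contribution = 127,120 × $30.27 = $3,847,922.40.
EBIT = $3,847,922.40 − $2,532,900 = $1,315,022.40.
DOL = contribution ÷ EBIT = $3,847,922.40 ÷ $1,315,022.40 = 2.9261.
%ΔEBIT = DOL × %ΔSales = 2.9261 × -9.9% = -29.0%.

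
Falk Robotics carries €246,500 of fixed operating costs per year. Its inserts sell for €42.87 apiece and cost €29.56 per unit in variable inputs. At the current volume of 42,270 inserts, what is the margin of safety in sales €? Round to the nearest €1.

Contribution margin per unit = €42.87 − €29.56 = €13.31. Break-even units = €246,500 ÷ €13.31 = 18,519.91; break-even revenue = 18,519.91 × €42.87 = €793,948.53.
Actual sales revenue = 42,270 × €42.87 = €1,812,114.90.
Margin of safety = €1,812,114.90 − €793,948.53 = €1,018,166.

€1,018,166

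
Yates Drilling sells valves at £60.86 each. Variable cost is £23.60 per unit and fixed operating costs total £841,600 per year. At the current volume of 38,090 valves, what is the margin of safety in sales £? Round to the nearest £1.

Contribution margin per unit = £60.86 − £23.60 = £37.26. Break-even units = £841,600 ÷ £37.26 = 22,587.22; break-even revenue = 22,587.22 × £60.86 = £1,374,658.51.
Current sales = 38,090 × £60.86 = £2,318,157.40.
Margin of safety = £2,318,157.40 − £1,374,658.51 = £943,499.

£943,499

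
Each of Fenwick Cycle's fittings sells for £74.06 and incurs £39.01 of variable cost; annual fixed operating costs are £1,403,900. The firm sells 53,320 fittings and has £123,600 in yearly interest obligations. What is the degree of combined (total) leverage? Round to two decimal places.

Total contribution margin = 53,320 × £35.05 = £1,868,866.00.
Subtracting fixed costs: EBIT = £1,868,866.00 − £1,403,900 = £464,966.00. Interest = £123,600.00, so EBIT − I = £341,366.00.
DCL = contribution ÷ (EBIT − I) = £1,868,866.00 ÷ £341,366.00 = 5.4747.

5.47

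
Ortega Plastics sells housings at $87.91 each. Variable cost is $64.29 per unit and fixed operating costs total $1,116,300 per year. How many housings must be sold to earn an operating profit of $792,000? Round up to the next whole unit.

80,792 housings

Each unit contributes $87.91 − $64.29 = $23.62.
Need Q such that Q × $23.62 − $1,116,300 = $792,000, i.e. Q = $1,908,300 / $23.62 = 80,791.70 → 80,792.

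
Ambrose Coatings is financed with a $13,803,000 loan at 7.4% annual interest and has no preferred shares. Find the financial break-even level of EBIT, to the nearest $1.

Annual interest = 7.4% × $13,803,000 = $1,021,422.00.
With no preferred dividends, EPS = 0 when EBIT exactly covers interest, so the financial break-even EBIT is $1,021,422.00.

$1,021,422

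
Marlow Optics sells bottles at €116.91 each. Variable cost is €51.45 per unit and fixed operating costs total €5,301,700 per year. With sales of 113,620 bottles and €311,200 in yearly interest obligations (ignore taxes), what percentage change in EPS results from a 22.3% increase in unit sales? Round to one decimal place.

Contribution at this volume is 113,620 × €65.46 = €7,437,565.20.
Subtracting fixed costs: EBIT = €7,437,565.20 − €5,301,700 = €2,135,865.20.
Interest = €311,200.00, so EBIT − I = €1,824,665.20.
Degree of combined leverage = contribution ÷ (EBIT − I) = €7,437,565.20 ÷ €1,824,665.20 = 4.0761.
%ΔEPS = DCL × %ΔSales = 4.0761 × +22.3% = +90.9%.

+90.9%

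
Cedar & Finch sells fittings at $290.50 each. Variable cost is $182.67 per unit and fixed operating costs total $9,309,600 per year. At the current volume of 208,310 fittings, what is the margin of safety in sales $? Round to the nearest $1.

Each unit contributes $290.50 − $182.67 = $107.83. Break-even units = $9,309,600 ÷ $107.83 = 86,335.90; break-even revenue = 86,335.90 × $290.50 = $25,080,578.69.
Actual sales revenue = 208,310 × $290.50 = $60,514,055.00.
Margin of safety = $60,514,055.00 − $25,080,578.69 = $35,433,476.

$35,433,476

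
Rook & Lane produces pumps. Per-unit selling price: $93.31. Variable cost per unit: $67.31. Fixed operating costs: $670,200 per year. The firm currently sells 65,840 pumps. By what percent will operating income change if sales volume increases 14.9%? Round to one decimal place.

At 65,840 units, contribution = 65,840 × $26.00 = $1,711,840.00.
Subtracting fixed costs: EBIT = $1,711,840.00 − $670,200 = $1,041,640.00.
DOL = contribution ÷ EBIT = $1,711,840.00 ÷ $1,041,640.00 = 1.6434.
%ΔEBIT = DOL × %ΔSales = 1.6434 × +14.9% = +24.5%.

+24.5%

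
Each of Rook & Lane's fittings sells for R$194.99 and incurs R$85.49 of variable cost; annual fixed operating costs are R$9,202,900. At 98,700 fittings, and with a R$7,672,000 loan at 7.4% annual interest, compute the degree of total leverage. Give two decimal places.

Contribution at this volume is 98,700 × R$109.50 = R$10,807,650.00.
Subtracting fixed costs: EBIT = R$10,807,650.00 − R$9,202,900 = R$1,604,750.00. Interest = R$567,728.00, so EBIT − I = R$1,037,022.00.
Degree of total leverage = total CM / (EBIT − interest) = R$10,807,650.00 / R$1,037,022.00 = 10.4218.

10.42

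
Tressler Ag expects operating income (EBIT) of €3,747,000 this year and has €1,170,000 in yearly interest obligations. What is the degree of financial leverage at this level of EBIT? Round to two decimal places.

Annual interest charges come to €1,170,000.00.
Degree of financial leverage = EBIT / (EBIT − interest) = €3,747,000 / €2,577,000.00 = 1.4540.

1.45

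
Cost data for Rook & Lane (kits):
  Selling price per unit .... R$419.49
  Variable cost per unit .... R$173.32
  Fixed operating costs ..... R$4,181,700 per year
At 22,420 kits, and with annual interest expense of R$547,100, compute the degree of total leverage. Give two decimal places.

6.98

At 22,420 units, contribution = 22,420 × R$246.17 = R$5,519,131.40.
EBIT = R$5,519,131.40 − R$4,181,700 = R$1,337,431.40. Interest = R$547,100.00, so EBIT − I = R$790,331.40.
DCL = contribution ÷ (EBIT − I) = R$5,519,131.40 ÷ R$790,331.40 = 6.9833.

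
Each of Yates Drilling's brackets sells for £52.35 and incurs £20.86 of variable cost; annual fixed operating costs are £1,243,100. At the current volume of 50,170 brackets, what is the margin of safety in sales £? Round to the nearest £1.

Each unit contributes £52.35 − £20.86 = £31.49. Break-even units = £1,243,100 ÷ £31.49 = 39,476.02; break-even revenue = 39,476.02 × £52.35 = £2,066,569.86.
Actual sales revenue = 50,170 × £52.35 = £2,626,399.50.
Margin of safety = £2,626,399.50 − £2,066,569.86 = £559,830.

£559,830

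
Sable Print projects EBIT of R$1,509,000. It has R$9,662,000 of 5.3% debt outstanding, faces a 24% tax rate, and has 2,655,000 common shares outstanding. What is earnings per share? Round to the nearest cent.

Pre-tax income = R$1,509,000 − R$512,086.00 = R$996,914.00.
After tax at 24%: net income = R$996,914.00 × 0.76 = R$757,654.64.
EPS = R$757,654.64 ÷ 2,655,000 = R$0.29.

R$0.29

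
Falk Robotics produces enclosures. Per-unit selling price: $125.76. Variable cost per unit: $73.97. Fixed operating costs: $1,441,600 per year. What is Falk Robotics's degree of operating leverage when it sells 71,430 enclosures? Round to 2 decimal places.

Contribution at this volume is 71,430 × $51.79 = $3,699,359.70.
Operating income = contribution − fixed costs = $3,699,359.70 − $1,441,600 = $2,257,759.70.
So DOL = total CM / EBIT = $3,699,359.70 / $2,257,759.70 = 1.6385.

1.64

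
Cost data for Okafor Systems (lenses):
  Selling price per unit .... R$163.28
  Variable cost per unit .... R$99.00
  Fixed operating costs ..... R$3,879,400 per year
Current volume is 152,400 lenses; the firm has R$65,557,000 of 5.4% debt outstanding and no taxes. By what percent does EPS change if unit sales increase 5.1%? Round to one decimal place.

+21.0%

Contribution at this volume is 152,400 × R$64.28 = R$9,796,272.00.
EBIT = R$9,796,272.00 − R$3,879,400 = R$5,916,872.00.
Interest = R$3,540,078.00, so EBIT − I = R$2,376,794.00.
DCL = total CM / (EBIT − I) = R$9,796,272.00 / R$2,376,794.00 = 4.1216.
EPS therefore changes by 4.1216 × (+5.1%) = +21.0%.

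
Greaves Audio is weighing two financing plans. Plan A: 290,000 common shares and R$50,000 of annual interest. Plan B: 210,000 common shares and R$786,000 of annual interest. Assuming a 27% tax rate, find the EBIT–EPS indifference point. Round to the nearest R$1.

R$2,718,000

At indifference, (EBIT − 50,000)(1 − t)/290,000 = (EBIT − 786,000)(1 − t)/210,000.
The (1 − t) factor cancels: (EBIT − 50,000) × 210,000 = (EBIT − 786,000) × 290,000.
Solving, EBIT = (786,000·290,000 − 50,000·210,000) / (290,000 − 210,000) = 217,440,000,000 / 80,000 = 2,718,000.00.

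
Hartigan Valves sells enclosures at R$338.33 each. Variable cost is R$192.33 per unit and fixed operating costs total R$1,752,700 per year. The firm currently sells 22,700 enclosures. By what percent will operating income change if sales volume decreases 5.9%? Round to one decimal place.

Contribution at this volume is 22,700 × R$146.00 = R$3,314,200.00.
Subtracting fixed costs: EBIT = R$3,314,200.00 − R$1,752,700 = R$1,561,500.00.
So DOL = total CM / EBIT = R$3,314,200.00 / R$1,561,500.00 = 2.1224.
Operating income changes by 2.1224 × -5.9% = -12.5%.

-12.5%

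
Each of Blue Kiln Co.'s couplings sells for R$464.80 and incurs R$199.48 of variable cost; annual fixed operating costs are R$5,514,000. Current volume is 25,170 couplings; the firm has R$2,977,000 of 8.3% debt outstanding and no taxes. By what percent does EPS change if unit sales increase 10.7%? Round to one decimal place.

At 25,170 units, contribution = 25,170 × R$265.32 = R$6,678,104.40.
Subtracting fixed costs: EBIT = R$6,678,104.40 − R$5,514,000 = R$1,164,104.40.
After interest of R$247,091.00, pre-tax earnings = R$917,013.40.
Degree of combined leverage = contribution ÷ (EBIT − I) = R$6,678,104.40 ÷ R$917,013.40 = 7.2825.
%ΔEPS = DCL × %ΔSales = 7.2825 × +10.7% = +77.9%.

+77.9%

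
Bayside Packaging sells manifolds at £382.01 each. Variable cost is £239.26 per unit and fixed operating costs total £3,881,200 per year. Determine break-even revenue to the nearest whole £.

£10,386,390

Contribution margin per unit = £382.01 − £239.26 = £142.75, a CM ratio of £142.75 ÷ £382.01 = 0.3737.
Break-even revenue = fixed costs × price ÷ CM = £3,881,200 × £382.01 ÷ £142.75 = £10,386,390.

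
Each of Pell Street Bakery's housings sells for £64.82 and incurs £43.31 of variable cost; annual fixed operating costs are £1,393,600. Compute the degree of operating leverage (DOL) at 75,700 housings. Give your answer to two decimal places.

Contribution at this volume is 75,700 × £21.51 = £1,628,307.00.
Operating income = contribution − fixed costs = £1,628,307.00 − £1,393,600 = £234,707.00.
Degree of operating leverage = £1,628,307.00 / £234,707.00 = 6.9376.

6.94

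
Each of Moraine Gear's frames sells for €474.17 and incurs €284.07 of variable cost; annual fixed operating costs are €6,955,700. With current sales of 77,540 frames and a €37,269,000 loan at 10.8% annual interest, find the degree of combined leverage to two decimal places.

At 77,540 units, contribution = 77,540 × €190.10 = €14,740,354.00.
EBIT = €14,740,354.00 − €6,955,700 = €7,784,654.00. Interest = €4,025,052.00, so EBIT − I = €3,759,602.00.
Degree of total leverage = total CM / (EBIT − interest) = €14,740,354.00 / €3,759,602.00 = 3.9207.

3.92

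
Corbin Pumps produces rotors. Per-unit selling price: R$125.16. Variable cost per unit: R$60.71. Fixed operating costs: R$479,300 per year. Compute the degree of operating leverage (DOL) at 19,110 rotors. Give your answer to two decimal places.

At 19,110 units, contribution = 19,110 × R$64.45 = R$1,231,639.50.
Subtracting fixed costs: EBIT = R$1,231,639.50 − R$479,300 = R$752,339.50.
DOL = contribution ÷ EBIT = R$1,231,639.50 ÷ R$752,339.50 = 1.6371.

1.64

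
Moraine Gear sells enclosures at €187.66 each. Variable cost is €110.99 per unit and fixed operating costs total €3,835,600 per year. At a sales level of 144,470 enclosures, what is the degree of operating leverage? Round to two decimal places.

1.53

Total contribution margin = 144,470 × €76.67 = €11,076,514.90.
EBIT = €11,076,514.90 − €3,835,600 = €7,240,914.90.
DOL = contribution ÷ EBIT = €11,076,514.90 ÷ €7,240,914.90 = 1.5297.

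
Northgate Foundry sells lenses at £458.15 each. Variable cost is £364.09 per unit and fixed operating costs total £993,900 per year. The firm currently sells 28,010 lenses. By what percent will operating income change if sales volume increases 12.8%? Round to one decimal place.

+20.6%

Contribution at this volume is 28,010 × £94.06 = £2,634,620.60.
Operating income = contribution − fixed costs = £2,634,620.60 − £993,900 = £1,640,720.60.
DOL = contribution ÷ EBIT = £2,634,620.60 ÷ £1,640,720.60 = 1.6058.
Operating income changes by 1.6058 × +12.8% = +20.6%.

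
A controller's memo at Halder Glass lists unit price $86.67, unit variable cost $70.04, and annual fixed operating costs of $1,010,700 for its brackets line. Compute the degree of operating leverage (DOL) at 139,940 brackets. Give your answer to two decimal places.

At 139,940 units, contribution = 139,940 × $16.63 = $2,327,202.20.
Operating income = contribution − fixed costs = $2,327,202.20 − $1,010,700 = $1,316,502.20.
So DOL = total CM / EBIT = $2,327,202.20 / $1,316,502.20 = 1.7677.

1.77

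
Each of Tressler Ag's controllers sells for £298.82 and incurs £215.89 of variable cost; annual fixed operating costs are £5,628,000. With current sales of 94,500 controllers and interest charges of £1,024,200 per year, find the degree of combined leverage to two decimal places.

6.62

At 94,500 units, contribution = 94,500 × £82.93 = £7,836,885.00.
Subtracting fixed costs: EBIT = £7,836,885.00 − £5,628,000 = £2,208,885.00. Interest = £1,024,200.00.
DOL = £7,836,885.00 ÷ £2,208,885.00 = 3.5479; DFL = £2,208,885.00 ÷ £1,184,685.00 = 1.8645.
DCL = DOL × DFL = 3.5479 × 1.8645 = 6.6151.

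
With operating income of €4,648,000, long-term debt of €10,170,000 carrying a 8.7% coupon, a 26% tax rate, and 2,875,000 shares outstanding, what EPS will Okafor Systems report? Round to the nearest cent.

Pre-tax income = €4,648,000 − €884,790.00 = €3,763,210.00.
After tax at 26%: net income = €3,763,210.00 × 0.74 = €2,784,775.40.
Per share: €2,784,775.40 / 2,875,000 shares = €0.97.

€0.97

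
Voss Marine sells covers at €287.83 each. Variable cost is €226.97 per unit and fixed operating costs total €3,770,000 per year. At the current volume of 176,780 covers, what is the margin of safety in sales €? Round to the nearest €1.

€33,052,829

Unit CM = price − variable cost = €287.83 − €226.97 = €60.86. Break-even units = €3,770,000 ÷ €60.86 = 61,945.45; break-even revenue = 61,945.45 × €287.83 = €17,829,758.46.
Current sales = 176,780 × €287.83 = €50,882,587.40.
Margin of safety = €50,882,587.40 − €17,829,758.46 = €33,052,829.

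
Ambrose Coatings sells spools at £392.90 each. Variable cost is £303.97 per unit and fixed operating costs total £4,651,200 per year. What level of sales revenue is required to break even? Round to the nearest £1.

£20,549,381

CM per unit = £392.90 − £303.97 = £88.93; CM ratio = £88.93 / £392.90 = 0.2263.
Break-even sales = FC ÷ CM ratio = £4,651,200 × £392.90 / £88.93 = £20,549,381.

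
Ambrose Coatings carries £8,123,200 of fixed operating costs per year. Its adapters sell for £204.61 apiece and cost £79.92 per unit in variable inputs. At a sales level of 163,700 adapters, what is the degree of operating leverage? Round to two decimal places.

1.66

Total contribution margin = 163,700 × £124.69 = £20,411,753.00.
Operating income = contribution − fixed costs = £20,411,753.00 − £8,123,200 = £12,288,553.00.
So DOL = total CM / EBIT = £20,411,753.00 / £12,288,553.00 = 1.6610.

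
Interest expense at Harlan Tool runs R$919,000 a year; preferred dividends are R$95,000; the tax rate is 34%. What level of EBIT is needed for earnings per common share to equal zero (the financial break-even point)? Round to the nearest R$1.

R$1,062,939

Grossing the preferred dividend up to pre-tax terms: R$95,000 / (1 − 0.34) = R$143,939.39.
Financial break-even EBIT = interest + D_p ÷ (1 − t) = R$919,000 + R$143,939.39 = R$1,062,939.39.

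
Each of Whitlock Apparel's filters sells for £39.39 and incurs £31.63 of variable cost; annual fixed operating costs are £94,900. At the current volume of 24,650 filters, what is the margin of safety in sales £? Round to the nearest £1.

Contribution margin per unit = £39.39 − £31.63 = £7.76. Break-even units = £94,900 ÷ £7.76 = 12,229.38; break-even revenue = 12,229.38 × £39.39 = £481,715.34.
Current sales = 24,650 × £39.39 = £970,963.50.
Margin of safety = £970,963.50 − £481,715.34 = £489,248.

£489,248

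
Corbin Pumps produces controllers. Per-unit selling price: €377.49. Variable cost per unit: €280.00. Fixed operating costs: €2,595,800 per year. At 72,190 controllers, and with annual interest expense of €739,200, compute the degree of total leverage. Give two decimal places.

1.90

Total contribution margin = 72,190 × €97.49 = €7,037,803.10.
Subtracting fixed costs: EBIT = €7,037,803.10 − €2,595,800 = €4,442,003.10. Interest = €739,200.00, so EBIT − I = €3,702,803.10.
Degree of total leverage = total CM / (EBIT − interest) = €7,037,803.10 / €3,702,803.10 = 1.9007.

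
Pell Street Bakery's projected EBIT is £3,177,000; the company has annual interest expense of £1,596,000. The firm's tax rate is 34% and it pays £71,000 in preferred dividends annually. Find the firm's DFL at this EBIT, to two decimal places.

Interest = £1,596,000.00.
Preferred dividends grossed up pre-tax: £71,000 / (1 − 0.34) = £107,575.76.
DFL = EBIT ÷ [EBIT − I − D_p/(1−t)] = £3,177,000 ÷ [£3,177,000 − £1,596,000.00 − £107,575.76] = £3,177,000 ÷ £1,473,424.24 = 2.1562.

2.16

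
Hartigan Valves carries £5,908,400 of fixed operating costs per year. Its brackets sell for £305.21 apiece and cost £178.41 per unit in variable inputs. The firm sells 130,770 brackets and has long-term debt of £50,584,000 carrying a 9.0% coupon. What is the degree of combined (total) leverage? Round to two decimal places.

2.71

Total contribution margin = 130,770 × £126.80 = £16,581,636.00.
Operating income = contribution − fixed costs = £16,581,636.00 − £5,908,400 = £10,673,236.00. Interest = £4,552,560.00.
DOL = £16,581,636.00 ÷ £10,673,236.00 = 1.5536; DFL = £10,673,236.00 ÷ £6,120,676.00 = 1.7438.
DCL = DOL × DFL = 1.5536 × 1.7438 = 2.7092.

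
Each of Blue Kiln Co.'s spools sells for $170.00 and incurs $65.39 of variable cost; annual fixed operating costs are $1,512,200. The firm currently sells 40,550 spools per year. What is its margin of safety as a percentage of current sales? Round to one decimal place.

Unit CM = price − variable cost = $170.00 − $65.39 = $104.61. Break-even units = $1,512,200 ÷ $104.61 = 14,455.60; break-even revenue = 14,455.60 × $170.00 = $2,457,451.49.
Actual sales revenue = 40,550 × $170.00 = $6,893,500.00.
Margin of safety = ($6,893,500.00 − $2,457,451.49) ÷ $6,893,500.00 = 64.4%.

64.4%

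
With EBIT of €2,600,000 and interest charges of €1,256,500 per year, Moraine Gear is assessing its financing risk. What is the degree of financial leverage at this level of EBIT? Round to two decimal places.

1.94

Annual interest charges come to €1,256,500.00.
DFL = EBIT ÷ (EBIT − I) = €2,600,000 ÷ (€2,600,000 − €1,256,500.00) = €2,600,000 ÷ €1,343,500.00 = 1.9352.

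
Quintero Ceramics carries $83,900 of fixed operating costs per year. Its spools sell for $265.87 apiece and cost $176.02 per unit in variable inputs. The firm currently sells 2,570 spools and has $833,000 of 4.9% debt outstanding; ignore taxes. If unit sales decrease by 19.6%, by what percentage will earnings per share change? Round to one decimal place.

-42.6%

Total contribution margin = 2,570 × $89.85 = $230,914.50.
Subtracting fixed costs: EBIT = $230,914.50 − $83,900 = $147,014.50.
Interest = $40,817.00, so EBIT − I = $106,197.50.
Degree of combined leverage = contribution ÷ (EBIT − I) = $230,914.50 ÷ $106,197.50 = 2.1744.
%ΔEPS = DCL × %ΔSales = 2.1744 × -19.6% = -42.6%.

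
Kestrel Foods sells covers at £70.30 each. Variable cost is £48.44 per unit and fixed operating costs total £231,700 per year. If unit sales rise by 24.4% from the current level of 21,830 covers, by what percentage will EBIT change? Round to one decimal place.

Total contribution margin = 21,830 × £21.86 = £477,203.80.
EBIT = £477,203.80 − £231,700 = £245,503.80.
Degree of operating leverage = £477,203.80 / £245,503.80 = 1.9438.
So EBIT moves 1.9438 × (+24.4%) = +47.4%.

+47.4%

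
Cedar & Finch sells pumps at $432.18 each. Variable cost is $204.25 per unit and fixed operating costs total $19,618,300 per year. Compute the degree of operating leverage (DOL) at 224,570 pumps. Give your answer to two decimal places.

Contribution at this volume is 224,570 × $227.93 = $51,186,240.10.
Operating income = contribution − fixed costs = $51,186,240.10 − $19,618,300 = $31,567,940.10.
DOL = contribution ÷ EBIT = $51,186,240.10 ÷ $31,567,940.10 = 1.6215.

1.62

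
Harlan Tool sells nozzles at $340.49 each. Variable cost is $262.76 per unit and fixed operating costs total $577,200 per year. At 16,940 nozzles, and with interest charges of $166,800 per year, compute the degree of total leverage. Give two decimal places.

Contribution at this volume is 16,940 × $77.73 = $1,316,746.20.
Subtracting fixed costs: EBIT = $1,316,746.20 − $577,200 = $739,546.20. Interest = $166,800.00, so EBIT − I = $572,746.20.
Degree of total leverage = total CM / (EBIT − interest) = $1,316,746.20 / $572,746.20 = 2.2990.

2.30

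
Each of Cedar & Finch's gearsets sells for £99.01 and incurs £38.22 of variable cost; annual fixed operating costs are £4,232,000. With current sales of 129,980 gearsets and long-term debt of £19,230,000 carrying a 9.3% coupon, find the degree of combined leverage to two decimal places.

At 129,980 units, contribution = 129,980 × £60.79 = £7,901,484.20.
Operating income = contribution − fixed costs = £7,901,484.20 − £4,232,000 = £3,669,484.20. Interest = £1,788,390.00.
DOL = £7,901,484.20 ÷ £3,669,484.20 = 2.1533; DFL = £3,669,484.20 ÷ £1,881,094.20 = 1.9507.
Combined leverage = 2.1533 × 1.9507 = 4.2004.

4.20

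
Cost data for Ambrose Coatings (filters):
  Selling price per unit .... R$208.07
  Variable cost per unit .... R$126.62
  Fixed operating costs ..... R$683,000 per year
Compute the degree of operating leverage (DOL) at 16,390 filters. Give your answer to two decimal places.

2.05

At 16,390 units, contribution = 16,390 × R$81.45 = R$1,334,965.50.
Subtracting fixed costs: EBIT = R$1,334,965.50 − R$683,000 = R$651,965.50.
Degree of operating leverage = R$1,334,965.50 / R$651,965.50 = 2.0476.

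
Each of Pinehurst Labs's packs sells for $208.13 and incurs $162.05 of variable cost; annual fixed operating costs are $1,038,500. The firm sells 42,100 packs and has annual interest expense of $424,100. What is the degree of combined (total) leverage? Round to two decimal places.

At 42,100 units, contribution = 42,100 × $46.08 = $1,939,968.00.
Subtracting fixed costs: EBIT = $1,939,968.00 − $1,038,500 = $901,468.00. Interest = $424,100.00.
DOL = $1,939,968.00 ÷ $901,468.00 = 2.1520; DFL = $901,468.00 ÷ $477,368.00 = 1.8884.
Combined leverage = 2.1520 × 1.8884 = 4.0638.

4.06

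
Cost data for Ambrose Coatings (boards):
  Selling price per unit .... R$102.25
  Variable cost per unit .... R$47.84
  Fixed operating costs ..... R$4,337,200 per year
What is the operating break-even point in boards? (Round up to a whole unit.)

Unit CM = price − variable cost = R$102.25 − R$47.84 = R$54.41.
Break-even volume = fixed costs ÷ CM per unit = R$4,337,200 ÷ R$54.41 = 79,713.29, so 79,714 boards.

79,714 boards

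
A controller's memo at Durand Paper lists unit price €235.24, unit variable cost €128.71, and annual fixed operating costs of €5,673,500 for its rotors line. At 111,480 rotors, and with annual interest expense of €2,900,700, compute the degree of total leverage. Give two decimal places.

Contribution at this volume is 111,480 × €106.53 = €11,875,964.40.
Operating income = contribution − fixed costs = €11,875,964.40 − €5,673,500 = €6,202,464.40. Interest = €2,900,700.00.
DOL = €11,875,964.40 ÷ €6,202,464.40 = 1.9147; DFL = €6,202,464.40 ÷ €3,301,764.40 = 1.8785.
Combined leverage = 1.9147 × 1.8785 = 3.5968.

3.60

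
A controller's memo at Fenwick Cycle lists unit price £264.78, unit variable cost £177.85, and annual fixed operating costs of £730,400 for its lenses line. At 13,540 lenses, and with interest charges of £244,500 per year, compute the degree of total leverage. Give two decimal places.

Total contribution margin = 13,540 × £86.93 = £1,177,032.20.
Subtracting fixed costs: EBIT = £1,177,032.20 − £730,400 = £446,632.20. Interest = £244,500.00.
DOL = £1,177,032.20 ÷ £446,632.20 = 2.6354; DFL = £446,632.20 ÷ £202,132.20 = 2.2096.
Combined leverage = 2.6354 × 2.2096 = 5.8232.

5.82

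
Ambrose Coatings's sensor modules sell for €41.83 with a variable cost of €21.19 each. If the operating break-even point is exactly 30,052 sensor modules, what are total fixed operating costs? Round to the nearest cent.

Unit CM = price − variable cost = €41.83 − €21.19 = €20.64.
Fixed costs = break-even units × CM = 30,052 × €20.64 = €620,273.28.

€620,273.28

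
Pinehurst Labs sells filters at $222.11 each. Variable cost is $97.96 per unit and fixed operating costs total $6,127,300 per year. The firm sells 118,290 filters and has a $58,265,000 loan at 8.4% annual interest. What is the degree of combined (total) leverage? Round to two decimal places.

4.01

Total contribution margin = 118,290 × $124.15 = $14,685,703.50.
Subtracting fixed costs: EBIT = $14,685,703.50 − $6,127,300 = $8,558,403.50. Interest = $4,894,260.00, so EBIT − I = $3,664,143.50.
DCL = contribution ÷ (EBIT − I) = $14,685,703.50 ÷ $3,664,143.50 = 4.0079.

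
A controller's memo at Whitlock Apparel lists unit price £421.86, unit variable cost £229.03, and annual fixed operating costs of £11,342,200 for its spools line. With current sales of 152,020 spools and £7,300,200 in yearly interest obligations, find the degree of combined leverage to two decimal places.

2.75

Contribution at this volume is 152,020 × £192.83 = £29,314,016.60.
Operating income = contribution − fixed costs = £29,314,016.60 − £11,342,200 = £17,971,816.60. Interest = £7,300,200.00.
DOL = £29,314,016.60 ÷ £17,971,816.60 = 1.6311; DFL = £17,971,816.60 ÷ £10,671,616.60 = 1.6841.
DCL = DOL × DFL = 1.6311 × 1.6841 = 2.7469.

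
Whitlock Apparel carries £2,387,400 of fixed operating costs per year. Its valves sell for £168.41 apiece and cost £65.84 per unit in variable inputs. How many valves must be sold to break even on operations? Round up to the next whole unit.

Contribution margin per unit = £168.41 − £65.84 = £102.57.
Units to break even: £2,387,400 ÷ £102.57 = 23,275.81, rounded up to 23,276.

23,276 valves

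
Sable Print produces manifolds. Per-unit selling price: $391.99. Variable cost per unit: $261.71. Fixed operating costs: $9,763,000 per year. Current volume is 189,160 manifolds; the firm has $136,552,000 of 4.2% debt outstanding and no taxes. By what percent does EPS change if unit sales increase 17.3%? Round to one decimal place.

Contribution at this volume is 189,160 × $130.28 = $24,643,764.80.
Operating income = contribution − fixed costs = $24,643,764.80 − $9,763,000 = $14,880,764.80.
Interest = $5,735,184.00, so EBIT − I = $9,145,580.80.
DCL = total CM / (EBIT − I) = $24,643,764.80 / $9,145,580.80 = 2.6946.
%ΔEPS = DCL × %ΔSales = 2.6946 × +17.3% = +46.6%.

+46.6%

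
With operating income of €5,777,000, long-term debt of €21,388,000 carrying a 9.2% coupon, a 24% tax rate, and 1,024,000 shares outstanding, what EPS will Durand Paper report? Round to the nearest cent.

Pre-tax income = €5,777,000 − €1,967,696.00 = €3,809,304.00.
Net income = €3,809,304.00 × (1 − 0.24) = €2,895,071.04.
EPS = €2,895,071.04 ÷ 1,024,000 = €2.83.

€2.83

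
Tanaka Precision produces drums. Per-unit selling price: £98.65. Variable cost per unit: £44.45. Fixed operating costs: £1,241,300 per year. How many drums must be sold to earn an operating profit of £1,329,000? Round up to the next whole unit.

47,423 drums

Contribution margin per unit = £98.65 − £44.45 = £54.20.
Required volume = (fixed costs + target profit) ÷ CM = (£1,241,300 + £1,329,000) ÷ £54.20 = 47,422.51, so 47,423 drums.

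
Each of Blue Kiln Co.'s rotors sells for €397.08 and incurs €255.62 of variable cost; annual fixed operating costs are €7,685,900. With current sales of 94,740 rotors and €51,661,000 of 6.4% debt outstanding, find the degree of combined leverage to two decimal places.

5.56

At 94,740 units, contribution = 94,740 × €141.46 = €13,401,920.40.
Subtracting fixed costs: EBIT = €13,401,920.40 − €7,685,900 = €5,716,020.40. Interest = €3,306,304.00.
DOL = €13,401,920.40 ÷ €5,716,020.40 = 2.3446; DFL = €5,716,020.40 ÷ €2,409,716.40 = 2.3721.
DCL = DOL × DFL = 2.3446 × 2.3721 = 5.5616.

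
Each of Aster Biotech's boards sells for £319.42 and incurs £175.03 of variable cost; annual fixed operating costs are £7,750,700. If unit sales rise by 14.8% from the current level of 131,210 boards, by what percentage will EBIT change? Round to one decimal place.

+25.0%

At 131,210 units, contribution = 131,210 × £144.39 = £18,945,411.90.
EBIT = £18,945,411.90 − £7,750,700 = £11,194,711.90.
So DOL = total CM / EBIT = £18,945,411.90 / £11,194,711.90 = 1.6924.
So EBIT moves 1.6924 × (+14.8%) = +25.0%.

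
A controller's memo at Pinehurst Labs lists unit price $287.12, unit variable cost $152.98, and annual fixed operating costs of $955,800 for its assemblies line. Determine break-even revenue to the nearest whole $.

$2,045,842

Contribution margin per unit = $287.12 − $152.98 = $134.14, a CM ratio of $134.14 ÷ $287.12 = 0.4672.
Break-even sales = FC ÷ CM ratio = $955,800 × $287.12 / $134.14 = $2,045,842.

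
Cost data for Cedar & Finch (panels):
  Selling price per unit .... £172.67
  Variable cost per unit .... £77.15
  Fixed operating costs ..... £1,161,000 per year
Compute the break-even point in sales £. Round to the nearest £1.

Contribution margin per unit = £172.67 − £77.15 = £95.52, a CM ratio of £95.52 ÷ £172.67 = 0.5532.
Break-even sales = FC ÷ CM ratio = £1,161,000 × £172.67 / £95.52 = £2,098,721.

£2,098,721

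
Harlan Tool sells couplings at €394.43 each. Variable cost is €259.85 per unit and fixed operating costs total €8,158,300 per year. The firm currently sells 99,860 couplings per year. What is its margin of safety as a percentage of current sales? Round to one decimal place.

39.3%

Unit CM = price − variable cost = €394.43 − €259.85 = €134.58. Break-even units = €8,158,300 ÷ €134.58 = 60,620.45; break-even revenue = 60,620.45 × €394.43 = €23,910,523.62.
Current sales = 99,860 × €394.43 = €39,387,779.80.
Margin of safety = (€39,387,779.80 − €23,910,523.62) ÷ €39,387,779.80 = 39.3%.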